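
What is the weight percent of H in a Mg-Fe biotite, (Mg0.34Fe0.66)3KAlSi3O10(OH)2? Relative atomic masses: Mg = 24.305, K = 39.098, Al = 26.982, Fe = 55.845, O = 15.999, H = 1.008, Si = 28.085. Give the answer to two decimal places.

Formula mass = 1.02×24.305 + 1.98×55.845 + 1×39.098 + 1×26.982 + 3×28.085 + 12×15.999 + 2×1.008 = 479.703 g/mol, of which 2.016 g is H.
So H makes up 2.016/479.703 = 0.0042 of the mass, i.e. 0.42%.

0.42 wt%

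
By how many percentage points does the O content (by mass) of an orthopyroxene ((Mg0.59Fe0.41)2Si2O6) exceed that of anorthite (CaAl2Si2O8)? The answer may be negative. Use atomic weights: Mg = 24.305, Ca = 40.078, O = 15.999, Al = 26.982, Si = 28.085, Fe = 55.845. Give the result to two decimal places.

-3.65 percentage points

O in (Mg0.59Fe0.41)2Si2O6: molar mass 226.637 g/mol; 6×15.999 = 95.994 g → 42.36 wt%.
O in CaAl2Si2O8: molar mass 278.204 g/mol; 8×15.999 = 127.992 g → 46.01 wt%.
Difference = 42.36 − 46.01 = -3.65 percentage points.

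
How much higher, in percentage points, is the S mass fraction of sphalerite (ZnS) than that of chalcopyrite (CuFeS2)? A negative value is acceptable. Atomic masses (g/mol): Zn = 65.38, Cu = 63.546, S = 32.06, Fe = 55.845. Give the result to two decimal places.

First mineral: 32.060 g S in 97.440 g formula = 32.90 wt% S.
Second mineral: 64.120 g S in 183.511 g formula = 34.94 wt% S.
32.90% − 34.94% gives a difference of -2.04 percentage points.

-2.04 percentage points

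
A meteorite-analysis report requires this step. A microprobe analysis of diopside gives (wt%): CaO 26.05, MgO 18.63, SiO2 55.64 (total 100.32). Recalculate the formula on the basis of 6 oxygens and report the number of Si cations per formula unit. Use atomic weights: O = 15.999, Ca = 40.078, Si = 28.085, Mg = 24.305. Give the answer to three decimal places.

CaO (M=56.077): mol = 0.46454; Ca = 0.46454, O = 0.46454.
MgO (M=40.304): mol = 0.46224; Mg = 0.46224, O = 0.46224.
SiO2 (M=60.083): mol = 0.92605; Si = 0.92605, O = 1.85210.
ΣO = 2.77888; factor = 6/ΣO = 2.15914.
Si apfu = 0.92605 × 2.15914 = 1.999.

1.999 Si apfu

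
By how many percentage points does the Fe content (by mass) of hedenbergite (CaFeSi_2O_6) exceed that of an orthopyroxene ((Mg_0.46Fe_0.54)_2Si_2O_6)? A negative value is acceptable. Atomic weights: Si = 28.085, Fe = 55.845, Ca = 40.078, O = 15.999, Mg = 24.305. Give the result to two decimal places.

-3.17 percentage points

First mineral: 55.845 g Fe in 248.087 g formula = 22.51 wt% Fe.
Second mineral: 60.313 g Fe in 234.837 g formula = 25.68 wt% Fe.
22.51% − 25.68% gives a difference of -3.17 percentage points.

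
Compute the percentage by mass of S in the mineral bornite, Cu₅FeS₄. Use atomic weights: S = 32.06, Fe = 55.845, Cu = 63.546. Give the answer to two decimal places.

25.56 weight percent

Molar mass of Cu₅FeS₄: 5·63.546 + 1·55.845 + 4·32.06 = 501.815 g/mol.
Mass of S per formula unit: 4 × 32.06 = 128.240 g.
Weight fraction S = 128.240 / 501.815 = 0.2556.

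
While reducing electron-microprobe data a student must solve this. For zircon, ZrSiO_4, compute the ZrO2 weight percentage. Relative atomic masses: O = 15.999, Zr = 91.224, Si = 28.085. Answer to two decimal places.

67.22 wt%

M(ZrSiO_4) = 183.305 g/mol; M(ZrO2) = 123.222 g/mol.
Moles ZrO2 per formula unit = 1 Zr ÷ 1 = 1.0000.
ZrO2 fraction = (1.0000 × 123.222) / 183.305 = 123.222/183.305 = 0.6722.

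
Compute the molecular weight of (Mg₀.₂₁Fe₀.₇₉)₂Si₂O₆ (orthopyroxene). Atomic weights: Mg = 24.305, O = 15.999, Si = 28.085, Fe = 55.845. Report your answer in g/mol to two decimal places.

250.61 g/mol

M = 0.42(24.305) + 1.58(55.845) + 2(28.085) + 6(15.999)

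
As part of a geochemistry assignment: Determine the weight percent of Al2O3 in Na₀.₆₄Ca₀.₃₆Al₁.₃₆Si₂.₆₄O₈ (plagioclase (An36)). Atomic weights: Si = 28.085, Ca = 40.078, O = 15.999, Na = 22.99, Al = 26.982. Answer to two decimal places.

25.87 wt%

Formula mass = 267.974 g/mol.
1.36 Al → 0.6800 mol Al2O3 per formula unit; M(Al2O3) = 101.961, so Al2O3 mass = 69.333 g.
69.333/267.974 × 100 = 25.87 wt%.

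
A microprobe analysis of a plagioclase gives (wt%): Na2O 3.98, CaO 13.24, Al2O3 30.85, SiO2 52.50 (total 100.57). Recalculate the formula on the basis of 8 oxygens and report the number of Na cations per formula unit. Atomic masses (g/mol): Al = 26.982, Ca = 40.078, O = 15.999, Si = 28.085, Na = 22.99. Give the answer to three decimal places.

Na2O: 3.98/61.979 = 0.06422 mol → 0.12844 mol Na, 0.06422 mol O.
CaO: 13.24/56.077 = 0.23610 mol → 0.23610 mol Ca, 0.23610 mol O.
Al2O3: 30.85/101.961 = 0.30257 mol → 0.60514 mol Al, 0.90771 mol O.
SiO2: 52.50/60.083 = 0.87379 mol → 0.87379 mol Si, 1.74758 mol O.
Total oxygen = 2.95561 mol. Normalization factor = 8/2.95561 = 2.70672.
Na per 8 O = 0.12844 × 2.70672 = 0.348.

0.348 Na apfu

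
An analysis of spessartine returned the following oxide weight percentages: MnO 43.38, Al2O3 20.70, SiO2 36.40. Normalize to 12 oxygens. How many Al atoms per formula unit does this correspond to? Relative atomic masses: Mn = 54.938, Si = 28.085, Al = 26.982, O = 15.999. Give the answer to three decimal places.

2.003 Al apfu

MnO (M=70.937): mol = 0.61153; Mn = 0.61153, O = 0.61153.
Al2O3 (M=101.961): mol = 0.20302; Al = 0.40604, O = 0.60906.
SiO2 (M=60.083): mol = 0.60583; Si = 0.60583, O = 1.21166.
ΣO = 2.43225; factor = 12/ΣO = 4.93370.
Al apfu = 0.40604 × 4.93370 = 2.003.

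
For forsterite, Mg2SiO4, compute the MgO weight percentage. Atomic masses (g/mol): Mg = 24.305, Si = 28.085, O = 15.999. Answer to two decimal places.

Formula mass = 140.691 g/mol.
2 Mg → 2.0000 mol MgO per formula unit; M(MgO) = 40.304, so MgO mass = 80.608 g.
80.608/140.691 × 100 = 57.29 wt%.

57.29 wt%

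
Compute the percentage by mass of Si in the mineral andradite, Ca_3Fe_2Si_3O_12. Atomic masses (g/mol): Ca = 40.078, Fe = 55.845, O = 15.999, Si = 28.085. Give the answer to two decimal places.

Formula mass = 3*40.078 + 2*55.845 + 3*28.085 + 12*15.999 = 508.167 g/mol, of which 84.255 g is Si.
So Si makes up 84.255/508.167 = 0.1658 of the mass, i.e. 16.58%.

16.58 mass %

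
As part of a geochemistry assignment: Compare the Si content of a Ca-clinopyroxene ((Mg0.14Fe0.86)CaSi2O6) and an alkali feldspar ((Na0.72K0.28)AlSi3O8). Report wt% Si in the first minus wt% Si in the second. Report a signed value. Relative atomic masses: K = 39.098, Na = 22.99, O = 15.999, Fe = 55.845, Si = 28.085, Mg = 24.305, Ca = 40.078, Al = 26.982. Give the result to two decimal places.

M((Mg0.14Fe0.86)CaSi2O6) = 243.671 g/mol, so wt% Si = 56.170/243.671 × 100 = 23.05%.
M((Na0.72K0.28)AlSi3O8) = 266.729 g/mol, so wt% Si = 84.255/266.729 × 100 = 31.59%.
23.05 − 31.59 = -8.54 pp.

-8.54 percentage points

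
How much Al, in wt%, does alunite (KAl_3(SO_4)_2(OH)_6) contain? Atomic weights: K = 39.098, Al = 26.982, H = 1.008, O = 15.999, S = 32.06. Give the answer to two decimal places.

19.54 wt%

Formula mass = 1·39.098 + 3·26.982 + 2·32.06 + 14·15.999 + 6·1.008 = 414.198 g/mol, of which 80.946 g is Al.
So Al makes up 80.946/414.198 = 0.1954 of the mass, i.e. 19.54%.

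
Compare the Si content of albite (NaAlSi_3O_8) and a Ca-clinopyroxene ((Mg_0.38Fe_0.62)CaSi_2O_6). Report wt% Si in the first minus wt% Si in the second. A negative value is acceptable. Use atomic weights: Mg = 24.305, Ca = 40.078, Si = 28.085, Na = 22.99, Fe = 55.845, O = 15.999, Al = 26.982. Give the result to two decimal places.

8.34 percentage points

Si in NaAlSi_3O_8: molar mass 262.219 g/mol; 3×28.085 = 84.255 g → 32.13 wt%.
Si in (Mg_0.38Fe_0.62)CaSi_2O_6: molar mass 236.102 g/mol; 2×28.085 = 56.170 g → 23.79 wt%.
Difference = 32.13 − 23.79 = 8.34 percentage points.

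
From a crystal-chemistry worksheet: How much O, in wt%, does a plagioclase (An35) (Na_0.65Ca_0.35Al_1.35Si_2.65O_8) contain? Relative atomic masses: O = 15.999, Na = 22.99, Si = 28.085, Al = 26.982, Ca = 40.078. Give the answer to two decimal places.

Formula mass = 0.65*22.99 + 0.35*40.078 + 1.35*26.982 + 2.65*28.085 + 8*15.999 = 267.814 g/mol, of which 127.992 g is O.
So O makes up 127.992/267.814 = 0.4779 of the mass, i.e. 47.79%.

47.79 wt%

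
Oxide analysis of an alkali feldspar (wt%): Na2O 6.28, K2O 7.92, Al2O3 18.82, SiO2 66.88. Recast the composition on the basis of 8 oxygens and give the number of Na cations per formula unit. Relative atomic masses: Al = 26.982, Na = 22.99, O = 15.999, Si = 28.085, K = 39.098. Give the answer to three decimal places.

Na2O: 6.28/61.979 = 0.10132 mol → 0.20264 mol Na, 0.10132 mol O.
K2O: 7.92/94.195 = 0.08408 mol → 0.16816 mol K, 0.08408 mol O.
Al2O3: 18.82/101.961 = 0.18458 mol → 0.36916 mol Al, 0.55374 mol O.
SiO2: 66.88/60.083 = 1.11313 mol → 1.11313 mol Si, 2.22626 mol O.
Total oxygen = 2.96540 mol. Normalization factor = 8/2.96540 = 2.69778.
Na per 8 O = 0.20264 × 2.69778 = 0.547.

0.547 Na apfu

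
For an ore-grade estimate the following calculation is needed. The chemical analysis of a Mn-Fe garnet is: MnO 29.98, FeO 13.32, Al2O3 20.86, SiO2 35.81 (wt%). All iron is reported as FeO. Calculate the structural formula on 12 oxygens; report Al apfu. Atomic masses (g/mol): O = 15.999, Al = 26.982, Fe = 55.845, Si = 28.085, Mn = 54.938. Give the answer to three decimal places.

MnO (M=70.937): mol = 0.42263; Mn = 0.42263, O = 0.42263.
FeO (M=71.844): mol = 0.18540; Fe = 0.18540, O = 0.18540.
Al2O3 (M=101.961): mol = 0.20459; Al = 0.40918, O = 0.61377.
SiO2 (M=60.083): mol = 0.59601; Si = 0.59601, O = 1.19202.
ΣO = 2.41382; factor = 12/ΣO = 4.97137.
Al apfu = 0.40918 × 4.97137 = 2.034.

2.034 Al apfu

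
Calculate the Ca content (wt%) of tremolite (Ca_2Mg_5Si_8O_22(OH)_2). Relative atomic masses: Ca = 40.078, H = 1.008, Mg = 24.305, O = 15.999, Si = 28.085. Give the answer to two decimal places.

9.87 wt%

M(Ca_2Mg_5Si_8O_22(OH)_2) = 812.353 g/mol.
Ca contributes 2 × 40.078 = 80.156 g per mole.
80.156/812.353 = 0.0987 → 9.87%.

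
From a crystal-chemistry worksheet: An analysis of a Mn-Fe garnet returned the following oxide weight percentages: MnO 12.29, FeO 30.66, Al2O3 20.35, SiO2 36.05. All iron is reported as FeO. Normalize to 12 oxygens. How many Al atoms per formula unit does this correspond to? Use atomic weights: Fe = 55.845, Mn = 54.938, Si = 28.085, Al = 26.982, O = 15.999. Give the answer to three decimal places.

1.997 Al apfu

12.29 wt% MnO ÷ 70.937 g/mol = 0.17325 mol, giving 0.17325 Mn and 0.17325 O.
30.66 wt% FeO ÷ 71.844 g/mol = 0.42676 mol, giving 0.42676 Fe and 0.42676 O.
20.35 wt% Al2O3 ÷ 101.961 g/mol = 0.19959 mol, giving 0.39918 Al and 0.59877 O.
36.05 wt% SiO2 ÷ 60.083 g/mol = 0.60000 mol, giving 0.60000 Si and 1.20000 O.
Oxygen sums to 2.39878; scaling by 12/2.39878 = 5.00254 puts the formula on 12 O.
Al: 0.39918 × 5.00254 = 1.997 atoms per formula unit.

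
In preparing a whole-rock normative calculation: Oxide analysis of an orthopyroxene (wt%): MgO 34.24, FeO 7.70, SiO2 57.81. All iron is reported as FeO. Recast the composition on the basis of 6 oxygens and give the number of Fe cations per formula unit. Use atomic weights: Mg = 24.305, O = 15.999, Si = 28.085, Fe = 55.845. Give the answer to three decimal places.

34.24 wt% MgO ÷ 40.304 g/mol = 0.84954 mol, giving 0.84954 Mg and 0.84954 O.
7.70 wt% FeO ÷ 71.844 g/mol = 0.10718 mol, giving 0.10718 Fe and 0.10718 O.
57.81 wt% SiO2 ÷ 60.083 g/mol = 0.96217 mol, giving 0.96217 Si and 1.92434 O.
Oxygen sums to 2.88106; scaling by 6/2.88106 = 2.08257 puts the formula on 6 O.
Fe: 0.10718 × 2.08257 = 0.223 atoms per formula unit.

0.223 Fe apfu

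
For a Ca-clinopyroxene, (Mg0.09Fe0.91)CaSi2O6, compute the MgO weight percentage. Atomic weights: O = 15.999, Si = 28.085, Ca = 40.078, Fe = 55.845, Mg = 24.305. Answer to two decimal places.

1.48 wt%

Formula mass = 245.248 g/mol.
0.09 Mg → 0.0900 mol MgO per formula unit; M(MgO) = 40.304, so MgO mass = 3.627 g.
3.627/245.248 × 100 = 1.48 wt%.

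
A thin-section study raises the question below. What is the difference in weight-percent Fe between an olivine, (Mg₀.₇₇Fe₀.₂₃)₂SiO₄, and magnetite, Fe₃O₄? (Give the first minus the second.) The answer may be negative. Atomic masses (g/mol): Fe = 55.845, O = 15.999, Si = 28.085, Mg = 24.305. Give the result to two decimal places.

Fe in (Mg₀.₇₇Fe₀.₂₃)₂SiO₄: molar mass 155.199 g/mol; 0.46×55.845 = 25.689 g → 16.55 wt%.
Fe in Fe₃O₄: molar mass 231.531 g/mol; 3×55.845 = 167.535 g → 72.36 wt%.
Difference = 16.55 − 72.36 = -55.81 percentage points.

-55.81 percentage points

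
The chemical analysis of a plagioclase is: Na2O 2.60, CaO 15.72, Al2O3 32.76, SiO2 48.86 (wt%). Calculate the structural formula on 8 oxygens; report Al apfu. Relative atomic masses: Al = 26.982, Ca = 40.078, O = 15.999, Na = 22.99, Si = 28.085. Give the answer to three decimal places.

1.765 Al apfu

2.60 wt% Na2O ÷ 61.979 g/mol = 0.04195 mol, giving 0.08390 Na and 0.04195 O.
15.72 wt% CaO ÷ 56.077 g/mol = 0.28033 mol, giving 0.28033 Ca and 0.28033 O.
32.76 wt% Al2O3 ÷ 101.961 g/mol = 0.32130 mol, giving 0.64260 Al and 0.96390 O.
48.86 wt% SiO2 ÷ 60.083 g/mol = 0.81321 mol, giving 0.81321 Si and 1.62642 O.
Oxygen sums to 2.91260; scaling by 8/2.91260 = 2.74669 puts the formula on 8 O.
Al: 0.64260 × 2.74669 = 1.765 atoms per formula unit.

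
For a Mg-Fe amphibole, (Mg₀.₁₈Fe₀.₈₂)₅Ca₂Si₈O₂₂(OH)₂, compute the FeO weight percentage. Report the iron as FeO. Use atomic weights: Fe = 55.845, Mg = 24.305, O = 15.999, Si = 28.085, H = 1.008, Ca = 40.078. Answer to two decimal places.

31.28 wt%

M((Mg₀.₁₈Fe₀.₈₂)₅Ca₂Si₈O₂₂(OH)₂) = 941.667 g/mol; M(FeO) = 71.844 g/mol.
Moles FeO per formula unit = 4.10 Fe ÷ 1 = 4.1000.
FeO fraction = (4.1000 × 71.844) / 941.667 = 294.560/941.667 = 0.3128.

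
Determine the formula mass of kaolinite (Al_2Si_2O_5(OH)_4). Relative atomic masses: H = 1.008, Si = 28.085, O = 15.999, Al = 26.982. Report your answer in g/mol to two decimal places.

258.16 g/mol

Al: 2 × 26.982 = 53.9640
Si: 2 × 28.085 = 56.1700
O: 9 × 15.999 = 143.9910
H: 4 × 1.008 = 4.0320
Summing the contributions gives the formula mass.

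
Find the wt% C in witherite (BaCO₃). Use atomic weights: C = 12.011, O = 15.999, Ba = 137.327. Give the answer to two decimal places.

6.09 mass %

Molar mass of BaCO₃: 1*137.327 + 1*12.011 + 3*15.999 = 197.335 g/mol.
Mass of C per formula unit: 1 × 12.011 = 12.011 g.
Weight fraction C = 12.011 / 197.335 = 0.0609.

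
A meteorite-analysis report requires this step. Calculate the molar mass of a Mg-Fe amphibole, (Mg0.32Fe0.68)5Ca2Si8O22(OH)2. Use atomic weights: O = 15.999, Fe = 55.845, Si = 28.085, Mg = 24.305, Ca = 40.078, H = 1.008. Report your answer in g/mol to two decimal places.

919.59 g/mol

M = 1.60·24.305 + 3.40·55.845 + 2·40.078 + 8·28.085 + 24·15.999 + 2·1.008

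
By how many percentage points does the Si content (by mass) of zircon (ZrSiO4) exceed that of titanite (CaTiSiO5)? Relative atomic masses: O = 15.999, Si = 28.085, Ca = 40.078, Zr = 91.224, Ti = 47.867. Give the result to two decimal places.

0.99 percentage points

First mineral: 28.085 g Si in 183.305 g formula = 15.32 wt% Si.
Second mineral: 28.085 g Si in 196.025 g formula = 14.33 wt% Si.
15.32% − 14.33% gives a difference of 0.99 percentage points.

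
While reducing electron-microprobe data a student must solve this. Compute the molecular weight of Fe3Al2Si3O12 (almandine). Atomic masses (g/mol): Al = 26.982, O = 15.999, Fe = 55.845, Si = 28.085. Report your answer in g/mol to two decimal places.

The formula mass is the sum 3*55.845 + 2*26.982 + 3*28.085 + 12*15.999.

497.74 g/mol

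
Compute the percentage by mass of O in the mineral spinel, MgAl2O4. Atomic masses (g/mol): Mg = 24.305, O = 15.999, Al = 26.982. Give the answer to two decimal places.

Molar mass of MgAl2O4: 1·24.305 + 2·26.982 + 4·15.999 = 142.265 g/mol.
Mass of O per formula unit: 4 × 15.999 = 63.996 g.
Weight fraction O = 63.996 / 142.265 = 0.4498.

44.98 mass %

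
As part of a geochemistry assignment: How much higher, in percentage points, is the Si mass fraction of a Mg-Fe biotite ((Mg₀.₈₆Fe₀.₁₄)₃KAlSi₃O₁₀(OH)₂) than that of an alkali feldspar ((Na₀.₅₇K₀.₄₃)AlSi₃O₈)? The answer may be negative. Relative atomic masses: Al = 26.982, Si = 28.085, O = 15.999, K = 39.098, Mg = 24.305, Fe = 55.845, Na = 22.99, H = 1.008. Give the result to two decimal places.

Si in (Mg₀.₈₆Fe₀.₁₄)₃KAlSi₃O₁₀(OH)₂: molar mass 430.501 g/mol; 3×28.085 = 84.255 g → 19.57 wt%.
Si in (Na₀.₅₇K₀.₄₃)AlSi₃O₈: molar mass 269.145 g/mol; 3×28.085 = 84.255 g → 31.30 wt%.
Difference = 19.57 − 31.30 = -11.73 percentage points.

-11.73 percentage points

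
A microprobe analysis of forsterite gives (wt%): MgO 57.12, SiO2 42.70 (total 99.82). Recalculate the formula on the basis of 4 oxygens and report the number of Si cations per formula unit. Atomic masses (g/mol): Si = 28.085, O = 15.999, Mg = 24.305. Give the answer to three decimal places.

1.001 Si apfu

MgO (M=40.304): mol = 1.41723; Mg = 1.41723, O = 1.41723.
SiO2 (M=60.083): mol = 0.71068; Si = 0.71068, O = 1.42136.
ΣO = 2.83859; factor = 4/ΣO = 1.40915.
Si apfu = 0.71068 × 1.40915 = 1.001.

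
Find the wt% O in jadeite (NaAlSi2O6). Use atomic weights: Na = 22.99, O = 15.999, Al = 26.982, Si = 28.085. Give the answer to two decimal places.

Molar mass of NaAlSi2O6: 1·22.99 + 1·26.982 + 2·28.085 + 6·15.999 = 202.136 g/mol.
Mass of O per formula unit: 6 × 15.999 = 95.994 g.
Weight fraction O = 95.994 / 202.136 = 0.4749.

47.49 wt%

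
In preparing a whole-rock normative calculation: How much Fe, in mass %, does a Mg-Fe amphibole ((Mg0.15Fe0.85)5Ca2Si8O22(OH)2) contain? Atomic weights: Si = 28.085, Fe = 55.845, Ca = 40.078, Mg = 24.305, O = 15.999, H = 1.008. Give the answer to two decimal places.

M((Mg0.15Fe0.85)5Ca2Si8O22(OH)2) = 946.398 g/mol.
Fe contributes 4.25 × 55.845 = 237.341 g per mole.
237.341/946.398 = 0.2508 → 25.08%.

25.08 mass %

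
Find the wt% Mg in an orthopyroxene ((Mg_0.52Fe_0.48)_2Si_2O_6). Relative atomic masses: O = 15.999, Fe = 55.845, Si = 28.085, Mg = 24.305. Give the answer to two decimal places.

Molar mass of (Mg_0.52Fe_0.48)_2Si_2O_6: 1.04×24.305 + 0.96×55.845 + 2×28.085 + 6×15.999 = 231.052 g/mol.
Mass of Mg per formula unit: 1.04 × 24.305 = 25.277 g.
Weight fraction Mg = 25.277 / 231.052 = 0.1094.

10.94 wt%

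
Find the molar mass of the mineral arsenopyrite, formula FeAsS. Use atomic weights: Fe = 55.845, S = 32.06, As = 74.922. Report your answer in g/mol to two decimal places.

The formula mass is the sum 1·55.845 + 1·74.922 + 1·32.06.

162.83 g/mol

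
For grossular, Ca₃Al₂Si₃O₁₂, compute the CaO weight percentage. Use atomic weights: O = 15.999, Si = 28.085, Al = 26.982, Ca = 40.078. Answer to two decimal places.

37.35 wt%

M(Ca₃Al₂Si₃O₁₂) = 450.441 g/mol; M(CaO) = 56.077 g/mol.
Moles CaO per formula unit = 3 Ca ÷ 1 = 3.0000.
CaO fraction = (3.0000 × 56.077) / 450.441 = 168.231/450.441 = 0.3735.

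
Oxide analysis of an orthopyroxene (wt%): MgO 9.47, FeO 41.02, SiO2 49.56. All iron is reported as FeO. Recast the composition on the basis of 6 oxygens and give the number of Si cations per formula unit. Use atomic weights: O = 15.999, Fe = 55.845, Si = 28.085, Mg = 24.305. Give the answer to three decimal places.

MgO: 9.47/40.304 = 0.23496 mol → 0.23496 mol Mg, 0.23496 mol O.
FeO: 41.02/71.844 = 0.57096 mol → 0.57096 mol Fe, 0.57096 mol O.
SiO2: 49.56/60.083 = 0.82486 mol → 0.82486 mol Si, 1.64972 mol O.
Total oxygen = 2.45564 mol. Normalization factor = 6/2.45564 = 2.44335.
Si per 6 O = 0.82486 × 2.44335 = 2.015.

2.015 Si apfu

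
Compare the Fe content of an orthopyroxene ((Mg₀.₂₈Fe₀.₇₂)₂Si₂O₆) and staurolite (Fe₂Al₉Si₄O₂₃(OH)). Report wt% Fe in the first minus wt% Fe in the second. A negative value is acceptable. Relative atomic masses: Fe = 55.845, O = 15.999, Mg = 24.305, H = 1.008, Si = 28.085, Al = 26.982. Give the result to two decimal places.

19.55 percentage points

Fe in (Mg₀.₂₈Fe₀.₇₂)₂Si₂O₆: molar mass 246.192 g/mol; 1.44×55.845 = 80.417 g → 32.66 wt%.
Fe in Fe₂Al₉Si₄O₂₃(OH): molar mass 851.852 g/mol; 2×55.845 = 111.690 g → 13.11 wt%.
Difference = 32.66 − 13.11 = 19.55 percentage points.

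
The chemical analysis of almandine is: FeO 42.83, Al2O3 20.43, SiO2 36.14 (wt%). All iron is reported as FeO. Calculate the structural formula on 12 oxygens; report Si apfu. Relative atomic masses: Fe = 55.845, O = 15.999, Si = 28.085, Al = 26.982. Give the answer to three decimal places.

FeO (M=71.844): mol = 0.59615; Fe = 0.59615, O = 0.59615.
Al2O3 (M=101.961): mol = 0.20037; Al = 0.40074, O = 0.60111.
SiO2 (M=60.083): mol = 0.60150; Si = 0.60150, O = 1.20300.
ΣO = 2.40026; factor = 12/ΣO = 4.99946.
Si apfu = 0.60150 × 4.99946 = 3.007.

3.007 Si apfu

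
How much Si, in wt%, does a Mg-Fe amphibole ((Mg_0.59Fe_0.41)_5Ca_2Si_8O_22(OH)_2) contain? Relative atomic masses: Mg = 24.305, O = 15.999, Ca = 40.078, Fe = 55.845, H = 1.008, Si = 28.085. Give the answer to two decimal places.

25.62 wt%

Molar mass of (Mg_0.59Fe_0.41)_5Ca_2Si_8O_22(OH)_2: 2.95·24.305 + 2.05·55.845 + 2·40.078 + 8·28.085 + 24·15.999 + 2·1.008 = 877.010 g/mol.
Mass of Si per formula unit: 8 × 28.085 = 224.680 g.
Weight fraction Si = 224.680 / 877.010 = 0.2562.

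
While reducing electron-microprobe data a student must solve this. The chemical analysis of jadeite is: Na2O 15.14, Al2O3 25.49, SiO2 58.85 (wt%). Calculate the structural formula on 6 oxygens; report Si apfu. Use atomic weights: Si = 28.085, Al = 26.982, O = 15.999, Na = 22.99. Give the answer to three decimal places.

Na2O: 15.14/61.979 = 0.24428 mol → 0.48856 mol Na, 0.24428 mol O.
Al2O3: 25.49/101.961 = 0.25000 mol → 0.50000 mol Al, 0.75000 mol O.
SiO2: 58.85/60.083 = 0.97948 mol → 0.97948 mol Si, 1.95896 mol O.
Total oxygen = 2.95324 mol. Normalization factor = 6/2.95324 = 2.03167.
Si per 6 O = 0.97948 × 2.03167 = 1.990.

1.990 Si apfu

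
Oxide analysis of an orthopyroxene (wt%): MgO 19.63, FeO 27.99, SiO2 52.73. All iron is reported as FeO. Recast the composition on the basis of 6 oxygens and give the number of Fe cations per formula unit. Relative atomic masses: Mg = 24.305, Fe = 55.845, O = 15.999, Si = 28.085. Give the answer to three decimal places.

0.888 Fe apfu

19.63 wt% MgO ÷ 40.304 g/mol = 0.48705 mol, giving 0.48705 Mg and 0.48705 O.
27.99 wt% FeO ÷ 71.844 g/mol = 0.38959 mol, giving 0.38959 Fe and 0.38959 O.
52.73 wt% SiO2 ÷ 60.083 g/mol = 0.87762 mol, giving 0.87762 Si and 1.75524 O.
Oxygen sums to 2.63188; scaling by 6/2.63188 = 2.27974 puts the formula on 6 O.
Fe: 0.38959 × 2.27974 = 0.888 atoms per formula unit.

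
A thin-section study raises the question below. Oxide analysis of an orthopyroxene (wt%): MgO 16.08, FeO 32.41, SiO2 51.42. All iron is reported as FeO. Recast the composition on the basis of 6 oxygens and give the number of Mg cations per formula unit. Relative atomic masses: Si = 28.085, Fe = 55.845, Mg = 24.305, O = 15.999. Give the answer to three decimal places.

MgO (M=40.304): mol = 0.39897; Mg = 0.39897, O = 0.39897.
FeO (M=71.844): mol = 0.45112; Fe = 0.45112, O = 0.45112.
SiO2 (M=60.083): mol = 0.85582; Si = 0.85582, O = 1.71164.
ΣO = 2.56173; factor = 6/ΣO = 2.34217.
Mg apfu = 0.39897 × 2.34217 = 0.934.

0.934 Mg apfu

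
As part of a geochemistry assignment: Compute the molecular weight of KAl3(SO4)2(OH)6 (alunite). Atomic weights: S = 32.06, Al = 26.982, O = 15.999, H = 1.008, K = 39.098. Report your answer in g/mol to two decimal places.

The formula mass is the sum 1×39.098 + 3×26.982 + 2×32.06 + 14×15.999 + 6×1.008.

414.20 g/mol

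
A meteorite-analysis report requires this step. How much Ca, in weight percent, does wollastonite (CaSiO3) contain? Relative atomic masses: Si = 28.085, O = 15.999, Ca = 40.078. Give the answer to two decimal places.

Molar mass of CaSiO3: 1×40.078 + 1×28.085 + 3×15.999 = 116.160 g/mol.
Mass of Ca per formula unit: 1 × 40.078 = 40.078 g.
Weight fraction Ca = 40.078 / 116.160 = 0.3450.

34.50 weight percent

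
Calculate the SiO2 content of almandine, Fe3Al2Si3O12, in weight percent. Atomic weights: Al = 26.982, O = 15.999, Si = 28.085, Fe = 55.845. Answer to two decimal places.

Formula mass = 497.742 g/mol.
3 Si → 3.0000 mol SiO2 per formula unit; M(SiO2) = 60.083, so SiO2 mass = 180.249 g.
180.249/497.742 × 100 = 36.21 wt%.

36.21 wt%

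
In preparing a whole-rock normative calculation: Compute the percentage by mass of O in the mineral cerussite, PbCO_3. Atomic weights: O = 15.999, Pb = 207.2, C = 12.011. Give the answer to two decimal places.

17.96 mass %

Molar mass of PbCO_3: 1*207.2 + 1*12.011 + 3*15.999 = 267.208 g/mol.
Mass of O per formula unit: 3 × 15.999 = 47.997 g.
Weight fraction O = 47.997 / 267.208 = 0.1796.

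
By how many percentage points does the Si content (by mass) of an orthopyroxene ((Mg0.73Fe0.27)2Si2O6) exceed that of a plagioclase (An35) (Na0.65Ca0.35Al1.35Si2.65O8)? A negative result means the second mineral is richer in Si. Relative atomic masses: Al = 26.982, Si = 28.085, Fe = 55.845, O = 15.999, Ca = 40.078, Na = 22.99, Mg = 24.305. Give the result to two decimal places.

First mineral: 56.170 g Si in 217.806 g formula = 25.79 wt% Si.
Second mineral: 74.425 g Si in 267.814 g formula = 27.79 wt% Si.
25.79% − 27.79% gives a difference of -2.00 percentage points.

-2.00 percentage points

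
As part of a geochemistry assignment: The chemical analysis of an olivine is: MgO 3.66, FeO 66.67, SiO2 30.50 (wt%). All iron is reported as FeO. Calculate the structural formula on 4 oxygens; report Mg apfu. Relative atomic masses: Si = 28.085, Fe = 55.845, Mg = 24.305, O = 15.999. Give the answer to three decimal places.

MgO: 3.66/40.304 = 0.09081 mol → 0.09081 mol Mg, 0.09081 mol O.
FeO: 66.67/71.844 = 0.92798 mol → 0.92798 mol Fe, 0.92798 mol O.
SiO2: 30.50/60.083 = 0.50763 mol → 0.50763 mol Si, 1.01526 mol O.
Total oxygen = 2.03405 mol. Normalization factor = 4/2.03405 = 1.96652.
Mg per 4 O = 0.09081 × 1.96652 = 0.179.

0.179 Mg apfu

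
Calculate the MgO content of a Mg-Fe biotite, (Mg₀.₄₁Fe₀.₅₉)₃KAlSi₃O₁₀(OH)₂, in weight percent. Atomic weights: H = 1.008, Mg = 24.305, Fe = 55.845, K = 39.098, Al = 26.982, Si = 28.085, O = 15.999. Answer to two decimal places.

10.48 wt%

Formula mass = 473.080 g/mol.
1.23 Mg → 1.2300 mol MgO per formula unit; M(MgO) = 40.304, so MgO mass = 49.574 g.
49.574/473.080 × 100 = 10.48 wt%.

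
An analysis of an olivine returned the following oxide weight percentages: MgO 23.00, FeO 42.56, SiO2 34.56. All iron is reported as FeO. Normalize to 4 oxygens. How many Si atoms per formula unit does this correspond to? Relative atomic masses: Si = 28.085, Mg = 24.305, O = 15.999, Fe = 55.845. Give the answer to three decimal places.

MgO: 23.00/40.304 = 0.57066 mol → 0.57066 mol Mg, 0.57066 mol O.
FeO: 42.56/71.844 = 0.59239 mol → 0.59239 mol Fe, 0.59239 mol O.
SiO2: 34.56/60.083 = 0.57520 mol → 0.57520 mol Si, 1.15040 mol O.
Total oxygen = 2.31345 mol. Normalization factor = 4/2.31345 = 1.72902.
Si per 4 O = 0.57520 × 1.72902 = 0.995.

0.995 Si apfu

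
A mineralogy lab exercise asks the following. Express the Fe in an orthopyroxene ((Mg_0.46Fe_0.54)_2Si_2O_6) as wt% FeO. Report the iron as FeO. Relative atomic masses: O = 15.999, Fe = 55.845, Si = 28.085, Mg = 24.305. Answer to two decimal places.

Formula mass = 234.837 g/mol.
1.08 Fe → 1.0800 mol FeO per formula unit; M(FeO) = 71.844, so FeO mass = 77.592 g.
77.592/234.837 × 100 = 33.04 wt%.

33.04 wt%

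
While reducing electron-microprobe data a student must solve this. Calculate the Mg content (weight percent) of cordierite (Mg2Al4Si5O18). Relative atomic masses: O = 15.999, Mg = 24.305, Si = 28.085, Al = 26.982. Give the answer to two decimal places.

8.31 weight percent

M(Mg2Al4Si5O18) = 584.945 g/mol.
Mg contributes 2 × 24.305 = 48.610 g per mole.
48.610/584.945 = 0.0831 → 8.31%.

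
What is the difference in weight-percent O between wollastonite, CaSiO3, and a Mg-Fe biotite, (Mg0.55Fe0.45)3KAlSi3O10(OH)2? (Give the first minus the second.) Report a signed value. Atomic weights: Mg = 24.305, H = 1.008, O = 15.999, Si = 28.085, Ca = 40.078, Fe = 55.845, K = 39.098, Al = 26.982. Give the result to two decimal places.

-0.43 percentage points

O in CaSiO3: molar mass 116.160 g/mol; 3×15.999 = 47.997 g → 41.32 wt%.
O in (Mg0.55Fe0.45)3KAlSi3O10(OH)2: molar mass 459.833 g/mol; 12×15.999 = 191.988 g → 41.75 wt%.
Difference = 41.32 − 41.75 = -0.43 percentage points.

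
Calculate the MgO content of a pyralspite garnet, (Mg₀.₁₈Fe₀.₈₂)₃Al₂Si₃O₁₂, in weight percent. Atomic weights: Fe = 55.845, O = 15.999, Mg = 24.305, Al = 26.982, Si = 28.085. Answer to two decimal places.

4.53 wt%

Molar mass of (Mg₀.₁₈Fe₀.₈₂)₃Al₂Si₃O₁₂ = 0.54*24.305 + 2.46*55.845 + 2*26.982 + 3*28.085 + 12*15.999 = 480.710 g/mol.
Each formula unit contains 0.54 Mg, equivalent to 0.54/1 = 0.5400 mol MgO.
M(MgO) = 1×24.305 + 1×15.999 = 40.304 g/mol.
Mass of MgO per formula unit = 0.5400 × 40.304 = 21.764 g.
MgO wt% = 21.764 / 480.710 × 100 = 4.53%.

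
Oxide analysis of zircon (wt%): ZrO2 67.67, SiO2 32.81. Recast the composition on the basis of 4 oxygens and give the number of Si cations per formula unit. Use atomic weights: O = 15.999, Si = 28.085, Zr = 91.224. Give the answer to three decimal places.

ZrO2: 67.67/123.222 = 0.54917 mol → 0.54917 mol Zr, 1.09834 mol O.
SiO2: 32.81/60.083 = 0.54608 mol → 0.54608 mol Si, 1.09216 mol O.
Total oxygen = 2.19050 mol. Normalization factor = 4/2.19050 = 1.82607.
Si per 4 O = 0.54608 × 1.82607 = 0.997.

0.997 Si apfu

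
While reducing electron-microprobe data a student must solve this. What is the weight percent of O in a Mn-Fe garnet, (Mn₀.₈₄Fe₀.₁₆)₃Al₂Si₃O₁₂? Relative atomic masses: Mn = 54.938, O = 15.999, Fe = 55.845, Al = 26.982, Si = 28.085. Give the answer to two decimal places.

38.75 weight percent

M((Mn₀.₈₄Fe₀.₁₆)₃Al₂Si₃O₁₂) = 495.456 g/mol.
O contributes 12 × 15.999 = 191.988 g per mole.
191.988/495.456 = 0.3875 → 38.75%.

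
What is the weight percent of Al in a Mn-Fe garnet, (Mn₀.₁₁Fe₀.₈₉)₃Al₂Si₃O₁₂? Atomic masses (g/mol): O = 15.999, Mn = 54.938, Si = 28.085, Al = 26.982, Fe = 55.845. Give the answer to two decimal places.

10.85 wt%

Molar mass of (Mn₀.₁₁Fe₀.₈₉)₃Al₂Si₃O₁₂: 0.33*54.938 + 2.67*55.845 + 2*26.982 + 3*28.085 + 12*15.999 = 497.443 g/mol.
Mass of Al per formula unit: 2 × 26.982 = 53.964 g.
Weight fraction Al = 53.964 / 497.443 = 0.1085.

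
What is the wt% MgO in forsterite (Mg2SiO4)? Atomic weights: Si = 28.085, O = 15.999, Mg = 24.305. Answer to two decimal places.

57.29 wt%

Molar mass of Mg2SiO4 = 2·24.305 + 1·28.085 + 4·15.999 = 140.691 g/mol.
Each formula unit contains 2 Mg, equivalent to 2/1 = 2.0000 mol MgO.
M(MgO) = 1×24.305 + 1×15.999 = 40.304 g/mol.
Mass of MgO per formula unit = 2.0000 × 40.304 = 80.608 g.
MgO wt% = 80.608 / 140.691 × 100 = 57.29%.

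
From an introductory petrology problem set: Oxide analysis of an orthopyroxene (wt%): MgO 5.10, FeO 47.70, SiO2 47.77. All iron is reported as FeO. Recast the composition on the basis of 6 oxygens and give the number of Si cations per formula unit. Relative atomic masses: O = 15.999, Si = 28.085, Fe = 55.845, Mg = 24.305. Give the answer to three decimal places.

5.10 wt% MgO ÷ 40.304 g/mol = 0.12654 mol, giving 0.12654 Mg and 0.12654 O.
47.70 wt% FeO ÷ 71.844 g/mol = 0.66394 mol, giving 0.66394 Fe and 0.66394 O.
47.77 wt% SiO2 ÷ 60.083 g/mol = 0.79507 mol, giving 0.79507 Si and 1.59014 O.
Oxygen sums to 2.38062; scaling by 6/2.38062 = 2.52035 puts the formula on 6 O.
Si: 0.79507 × 2.52035 = 2.004 atoms per formula unit.

2.004 Si apfu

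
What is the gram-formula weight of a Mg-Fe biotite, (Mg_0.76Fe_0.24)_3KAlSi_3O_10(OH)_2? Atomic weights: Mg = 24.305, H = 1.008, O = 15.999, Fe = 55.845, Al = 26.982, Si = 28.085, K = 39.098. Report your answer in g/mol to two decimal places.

439.96 g/mol

Mg: 2.28 × 24.305 = 55.4154
Fe: 0.72 × 55.845 = 40.2084
K: 1 × 39.098 = 39.0980
Al: 1 × 26.982 = 26.9820
Si: 3 × 28.085 = 84.2550
O: 12 × 15.999 = 191.9880
H: 2 × 1.008 = 2.0160
Summing the contributions gives the formula mass.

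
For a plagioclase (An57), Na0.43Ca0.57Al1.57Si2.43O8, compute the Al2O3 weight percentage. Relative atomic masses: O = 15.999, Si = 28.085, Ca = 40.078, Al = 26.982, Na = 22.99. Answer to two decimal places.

Molar mass of Na0.43Ca0.57Al1.57Si2.43O8 = 0.43×22.99 + 0.57×40.078 + 1.57×26.982 + 2.43×28.085 + 8×15.999 = 271.330 g/mol.
Each formula unit contains 1.57 Al, equivalent to 1.57/2 = 0.7850 mol Al2O3.
M(Al2O3) = 2×26.982 + 3×15.999 = 101.961 g/mol.
Mass of Al2O3 per formula unit = 0.7850 × 101.961 = 80.039 g.
Al2O3 wt% = 80.039 / 271.330 × 100 = 29.50%.

29.50 wt%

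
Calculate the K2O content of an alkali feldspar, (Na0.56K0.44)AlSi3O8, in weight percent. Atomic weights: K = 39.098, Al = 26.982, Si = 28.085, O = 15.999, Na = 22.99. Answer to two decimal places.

7.69 wt%

M((Na0.56K0.44)AlSi3O8) = 269.307 g/mol; M(K2O) = 94.195 g/mol.
Moles K2O per formula unit = 0.44 K ÷ 2 = 0.2200.
K2O fraction = (0.2200 × 94.195) / 269.307 = 20.723/269.307 = 0.0769.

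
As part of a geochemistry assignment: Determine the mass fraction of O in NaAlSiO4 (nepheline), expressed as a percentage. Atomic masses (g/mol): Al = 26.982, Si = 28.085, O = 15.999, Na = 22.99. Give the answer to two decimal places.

45.05 mass %

Formula mass = 1·22.99 + 1·26.982 + 1·28.085 + 4·15.999 = 142.053 g/mol, of which 63.996 g is O.
So O makes up 63.996/142.053 = 0.4505 of the mass, i.e. 45.05%.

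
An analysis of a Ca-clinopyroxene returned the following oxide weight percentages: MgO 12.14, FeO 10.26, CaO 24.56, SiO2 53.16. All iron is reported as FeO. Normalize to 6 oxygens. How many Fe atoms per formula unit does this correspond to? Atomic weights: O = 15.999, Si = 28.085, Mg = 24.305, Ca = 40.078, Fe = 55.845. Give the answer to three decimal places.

MgO: 12.14/40.304 = 0.30121 mol → 0.30121 mol Mg, 0.30121 mol O.
FeO: 10.26/71.844 = 0.14281 mol → 0.14281 mol Fe, 0.14281 mol O.
CaO: 24.56/56.077 = 0.43797 mol → 0.43797 mol Ca, 0.43797 mol O.
SiO2: 53.16/60.083 = 0.88478 mol → 0.88478 mol Si, 1.76956 mol O.
Total oxygen = 2.65155 mol. Normalization factor = 6/2.65155 = 2.26283.
Fe per 6 O = 0.14281 × 2.26283 = 0.323.

0.323 Fe apfu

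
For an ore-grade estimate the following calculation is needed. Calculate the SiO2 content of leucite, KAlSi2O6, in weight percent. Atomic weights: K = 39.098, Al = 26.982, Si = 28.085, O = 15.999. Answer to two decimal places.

M(KAlSi2O6) = 218.244 g/mol; M(SiO2) = 60.083 g/mol.
Moles SiO2 per formula unit = 2 Si ÷ 1 = 2.0000.
SiO2 fraction = (2.0000 × 60.083) / 218.244 = 120.166/218.244 = 0.5506.

55.06 wt%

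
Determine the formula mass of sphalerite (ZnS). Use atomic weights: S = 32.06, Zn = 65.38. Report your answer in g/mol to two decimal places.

The formula mass is the sum 1×65.38 + 1×32.06.

97.44 g/mol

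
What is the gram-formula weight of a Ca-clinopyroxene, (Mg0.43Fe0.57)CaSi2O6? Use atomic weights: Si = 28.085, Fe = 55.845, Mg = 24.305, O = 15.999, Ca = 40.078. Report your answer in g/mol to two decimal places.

The formula mass is the sum 0.43*24.305 + 0.57*55.845 + 1*40.078 + 2*28.085 + 6*15.999.

234.52 g/mol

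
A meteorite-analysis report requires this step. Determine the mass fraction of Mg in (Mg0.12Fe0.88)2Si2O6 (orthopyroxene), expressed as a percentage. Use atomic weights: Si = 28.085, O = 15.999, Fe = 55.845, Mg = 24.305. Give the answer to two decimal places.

Molar mass of (Mg0.12Fe0.88)2Si2O6: 0.24·24.305 + 1.76·55.845 + 2·28.085 + 6·15.999 = 256.284 g/mol.
Mass of Mg per formula unit: 0.24 × 24.305 = 5.833 g.
Weight fraction Mg = 5.833 / 256.284 = 0.0228.

2.28 mass %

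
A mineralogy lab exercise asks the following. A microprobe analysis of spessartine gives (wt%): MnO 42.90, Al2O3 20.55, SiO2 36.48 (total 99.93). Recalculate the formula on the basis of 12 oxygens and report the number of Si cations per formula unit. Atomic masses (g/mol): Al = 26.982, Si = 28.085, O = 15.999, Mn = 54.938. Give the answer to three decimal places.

42.90 wt% MnO ÷ 70.937 g/mol = 0.60476 mol, giving 0.60476 Mn and 0.60476 O.
20.55 wt% Al2O3 ÷ 101.961 g/mol = 0.20155 mol, giving 0.40310 Al and 0.60465 O.
36.48 wt% SiO2 ÷ 60.083 g/mol = 0.60716 mol, giving 0.60716 Si and 1.21432 O.
Oxygen sums to 2.42373; scaling by 12/2.42373 = 4.95105 puts the formula on 12 O.
Si: 0.60716 × 4.95105 = 3.006 atoms per formula unit.

3.006 Si apfu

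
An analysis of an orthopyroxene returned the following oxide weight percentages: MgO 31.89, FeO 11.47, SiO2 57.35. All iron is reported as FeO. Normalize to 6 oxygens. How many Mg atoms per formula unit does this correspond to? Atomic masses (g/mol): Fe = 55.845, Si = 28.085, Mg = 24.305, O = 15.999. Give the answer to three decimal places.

1.660 Mg apfu

31.89 wt% MgO ÷ 40.304 g/mol = 0.79124 mol, giving 0.79124 Mg and 0.79124 O.
11.47 wt% FeO ÷ 71.844 g/mol = 0.15965 mol, giving 0.15965 Fe and 0.15965 O.
57.35 wt% SiO2 ÷ 60.083 g/mol = 0.95451 mol, giving 0.95451 Si and 1.90902 O.
Oxygen sums to 2.85991; scaling by 6/2.85991 = 2.09797 puts the formula on 6 O.
Mg: 0.79124 × 2.09797 = 1.660 atoms per formula unit.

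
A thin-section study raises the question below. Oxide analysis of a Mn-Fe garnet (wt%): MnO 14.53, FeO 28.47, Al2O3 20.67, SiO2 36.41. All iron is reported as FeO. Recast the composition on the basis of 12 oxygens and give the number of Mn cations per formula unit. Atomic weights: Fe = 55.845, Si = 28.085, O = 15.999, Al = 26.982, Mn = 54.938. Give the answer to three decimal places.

1.015 Mn apfu

MnO (M=70.937): mol = 0.20483; Mn = 0.20483, O = 0.20483.
FeO (M=71.844): mol = 0.39628; Fe = 0.39628, O = 0.39628.
Al2O3 (M=101.961): mol = 0.20272; Al = 0.40544, O = 0.60816.
SiO2 (M=60.083): mol = 0.60600; Si = 0.60600, O = 1.21200.
ΣO = 2.42127; factor = 12/ΣO = 4.95608.
Mn apfu = 0.20483 × 4.95608 = 1.015.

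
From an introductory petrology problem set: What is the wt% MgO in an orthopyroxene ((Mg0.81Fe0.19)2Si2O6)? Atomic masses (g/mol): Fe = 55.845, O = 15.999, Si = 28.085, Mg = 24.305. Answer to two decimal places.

30.69 wt%

Formula mass = 212.759 g/mol.
1.62 Mg → 1.6200 mol MgO per formula unit; M(MgO) = 40.304, so MgO mass = 65.292 g.
65.292/212.759 × 100 = 30.69 wt%.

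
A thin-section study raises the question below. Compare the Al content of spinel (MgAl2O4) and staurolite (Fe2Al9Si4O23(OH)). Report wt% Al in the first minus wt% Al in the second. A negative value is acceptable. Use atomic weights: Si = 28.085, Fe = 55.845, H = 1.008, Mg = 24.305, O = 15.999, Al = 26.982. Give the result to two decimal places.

Al in MgAl2O4: molar mass 142.265 g/mol; 2×26.982 = 53.964 g → 37.93 wt%.
Al in Fe2Al9Si4O23(OH): molar mass 851.852 g/mol; 9×26.982 = 242.838 g → 28.51 wt%.
Difference = 37.93 − 28.51 = 9.42 percentage points.

9.42 percentage points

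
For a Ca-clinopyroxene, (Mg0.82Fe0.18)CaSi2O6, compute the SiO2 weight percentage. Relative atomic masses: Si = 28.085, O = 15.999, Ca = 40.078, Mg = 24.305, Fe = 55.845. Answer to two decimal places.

Formula mass = 222.224 g/mol.
2 Si → 2.0000 mol SiO2 per formula unit; M(SiO2) = 60.083, so SiO2 mass = 120.166 g.
120.166/222.224 × 100 = 54.07 wt%.

54.07 wt%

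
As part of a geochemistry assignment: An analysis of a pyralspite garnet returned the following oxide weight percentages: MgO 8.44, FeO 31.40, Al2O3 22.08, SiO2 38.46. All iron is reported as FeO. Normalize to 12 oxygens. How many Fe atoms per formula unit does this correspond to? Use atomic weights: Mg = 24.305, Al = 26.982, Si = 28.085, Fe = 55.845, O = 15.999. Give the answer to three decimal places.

2.036 Fe apfu

MgO (M=40.304): mol = 0.20941; Mg = 0.20941, O = 0.20941.
FeO (M=71.844): mol = 0.43706; Fe = 0.43706, O = 0.43706.
Al2O3 (M=101.961): mol = 0.21655; Al = 0.43310, O = 0.64965.
SiO2 (M=60.083): mol = 0.64011; Si = 0.64011, O = 1.28022.
ΣO = 2.57634; factor = 12/ΣO = 4.65777.
Fe apfu = 0.43706 × 4.65777 = 2.036.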